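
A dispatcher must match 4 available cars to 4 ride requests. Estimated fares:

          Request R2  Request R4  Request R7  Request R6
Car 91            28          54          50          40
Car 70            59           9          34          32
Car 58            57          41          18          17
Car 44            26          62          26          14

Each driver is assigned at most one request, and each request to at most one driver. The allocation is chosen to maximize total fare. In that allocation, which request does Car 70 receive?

This is the linear assignment problem.
Optimal: Car 91→Request R7 ($50), Car 70→Request R6 ($32), Car 58→Request R2 ($57), Car 44→Request R4 ($62) — total 50+32+57+62 = $201.
Row-greedy (each driver in turn takes its best remaining request) gives $145, worse by 56.
Next-best assignment: Car 91→Request R6, Car 70→Request R7, Car 58→Request R2, Car 44→Request R4 = $193.
Every other assignment is strictly worse.
Car 70's own top request is Request R2 ($59), but forcing Car 70→Request R2 and reassigning the rest optimally gives only $188 — worse by 13.

Car 70 receives Request R6.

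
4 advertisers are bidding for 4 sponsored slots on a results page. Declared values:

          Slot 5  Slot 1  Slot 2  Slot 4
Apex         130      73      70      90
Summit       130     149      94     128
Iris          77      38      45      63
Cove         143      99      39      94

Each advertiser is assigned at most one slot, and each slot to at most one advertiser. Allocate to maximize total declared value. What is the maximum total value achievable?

Optimal: Apex→Slot 4 ($90), Summit→Slot 1 ($149), Iris→Slot 2 ($45), Cove→Slot 5 ($143) — total 90+149+45+143 = $427.
Row-greedy (each advertiser in turn takes its best remaining slot) gives $381, worse by 46.
Next-best assignment: Apex→Slot 2, Summit→Slot 1, Iris→Slot 4, Cove→Slot 5 = $425.

Maximum total: $427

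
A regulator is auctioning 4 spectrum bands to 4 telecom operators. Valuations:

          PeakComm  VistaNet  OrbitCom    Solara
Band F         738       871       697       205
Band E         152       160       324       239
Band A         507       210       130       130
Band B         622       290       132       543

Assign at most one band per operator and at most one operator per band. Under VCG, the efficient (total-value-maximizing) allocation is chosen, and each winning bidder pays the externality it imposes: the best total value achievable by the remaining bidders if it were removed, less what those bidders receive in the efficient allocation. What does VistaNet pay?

VistaNet pays $373M.

Efficient allocation: PeakComm→Band A ($507M), VistaNet→Band F ($871M), OrbitCom→Band E ($324M), Solara→Band B ($543M); total welfare W = $2245M.
VistaNet receives Band F at value $871M, so the others get W − 871 = $1374M.
Without VistaNet: best allocation of the remaining 3 bidders over all 4 bands is PeakComm→Band A ($507M), OrbitCom→Band F ($697M), Solara→Band B ($543M), total $1747M.
VCG payment = (others' best without VistaNet) − (others' welfare with VistaNet) = 1747 − 1374 = $373M.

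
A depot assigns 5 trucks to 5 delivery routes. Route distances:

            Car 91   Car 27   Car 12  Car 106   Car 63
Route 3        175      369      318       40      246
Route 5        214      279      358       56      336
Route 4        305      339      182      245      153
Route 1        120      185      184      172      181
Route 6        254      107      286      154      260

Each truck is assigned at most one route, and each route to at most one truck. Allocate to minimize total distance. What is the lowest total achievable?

Min total: 675 km

This is a one-to-one assignment (minimum-cost bipartite matching).
Optimal: Car 91→Route 3 (175 km), Car 27→Route 6 (107 km), Car 12→Route 1 (184 km), Car 106→Route 5 (56 km), Car 63→Route 4 (153 km) — total 175+107+184+56+153 = 675 km.
Min-entry greedy (repeatedly take the single cheapest remaining cell) gives 778 km, worse by 103.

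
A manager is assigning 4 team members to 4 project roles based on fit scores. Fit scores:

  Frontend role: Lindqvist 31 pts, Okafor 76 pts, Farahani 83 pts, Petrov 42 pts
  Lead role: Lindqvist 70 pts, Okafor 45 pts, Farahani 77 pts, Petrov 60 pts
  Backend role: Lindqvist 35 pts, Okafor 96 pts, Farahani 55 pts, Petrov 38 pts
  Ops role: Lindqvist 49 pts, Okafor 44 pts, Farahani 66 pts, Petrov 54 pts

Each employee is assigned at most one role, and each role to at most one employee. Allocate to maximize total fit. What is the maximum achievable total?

Max total: 303 pts

Optimal: Lindqvist→Lead role (70 pts), Okafor→Backend role (96 pts), Farahani→Frontend role (83 pts), Petrov→Ops role (54 pts) — total 70+96+83+54 = 303 pts.
Next-best assignment: Lindqvist→Ops role, Okafor→Backend role, Farahani→Frontend role, Petrov→Lead role = 288 pts.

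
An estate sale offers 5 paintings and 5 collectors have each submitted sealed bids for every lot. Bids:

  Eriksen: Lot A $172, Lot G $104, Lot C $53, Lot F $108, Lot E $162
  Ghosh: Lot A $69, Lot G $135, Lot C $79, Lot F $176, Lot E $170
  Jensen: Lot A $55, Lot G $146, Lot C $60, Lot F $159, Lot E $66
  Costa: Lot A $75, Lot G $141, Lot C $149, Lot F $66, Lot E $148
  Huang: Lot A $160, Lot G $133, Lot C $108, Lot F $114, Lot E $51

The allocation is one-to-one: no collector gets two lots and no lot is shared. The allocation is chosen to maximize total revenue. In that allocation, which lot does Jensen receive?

Jensen receives Lot G.

Optimal: Eriksen→Lot E ($162), Ghosh→Lot F ($176), Jensen→Lot G ($146), Costa→Lot C ($149), Huang→Lot A ($160) — total 162+176+146+149+160 = $793.
Max-entry greedy (repeatedly take the single best remaining cell) gives $694, worse by 99.
Every other assignment is strictly worse.
Jensen's own top lot is Lot F ($159), but forcing Jensen→Lot F and reassigning the rest optimally gives only $783 — worse by 10.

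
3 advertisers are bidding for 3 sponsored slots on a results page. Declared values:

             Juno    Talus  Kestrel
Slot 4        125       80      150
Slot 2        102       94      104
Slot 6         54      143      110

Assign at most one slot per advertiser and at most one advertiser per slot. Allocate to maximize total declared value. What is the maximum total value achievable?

This is a one-to-one assignment (maximum-weight bipartite matching).
Optimal: Juno→Slot 2 ($102), Talus→Slot 6 ($143), Kestrel→Slot 4 ($150) — total 102+143+150 = $395.
Row-greedy (each advertiser in turn takes its best remaining slot) gives $372, worse by 23.
No other one-to-one assignment exceeds $395.

Max total: $395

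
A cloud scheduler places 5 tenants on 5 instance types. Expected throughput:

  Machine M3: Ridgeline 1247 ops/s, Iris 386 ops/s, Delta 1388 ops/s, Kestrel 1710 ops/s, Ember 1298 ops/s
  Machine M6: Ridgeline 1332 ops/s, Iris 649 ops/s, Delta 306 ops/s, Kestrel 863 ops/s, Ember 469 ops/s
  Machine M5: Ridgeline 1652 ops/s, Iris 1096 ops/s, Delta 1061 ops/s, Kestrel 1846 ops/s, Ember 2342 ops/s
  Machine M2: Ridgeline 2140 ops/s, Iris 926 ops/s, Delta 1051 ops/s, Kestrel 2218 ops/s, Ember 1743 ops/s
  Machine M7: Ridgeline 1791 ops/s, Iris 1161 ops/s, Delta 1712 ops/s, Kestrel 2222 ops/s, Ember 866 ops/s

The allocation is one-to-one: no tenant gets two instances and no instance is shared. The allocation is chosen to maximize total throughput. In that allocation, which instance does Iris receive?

This is a one-to-one assignment (maximum-weight bipartite matching).
Optimal: Ridgeline→Machine M2 (2140 ops/s), Iris→Machine M6 (649 ops/s), Delta→Machine M3 (1388 ops/s), Kestrel→Machine M7 (2222 ops/s), Ember→Machine M5 (2342 ops/s) — total 2140+649+1388+2222+2342 = 8741 ops/s.
Next-best assignment: Ridgeline→Machine M2, Iris→Machine M6, Delta→Machine M7, Kestrel→Machine M3, Ember→Machine M5 = 8553 ops/s.
Iris's own top instance is Machine M7 (1161 ops/s), but forcing Iris→Machine M7 and reassigning the rest optimally gives only 8441 ops/s — worse by 300.

Iris receives Machine M6.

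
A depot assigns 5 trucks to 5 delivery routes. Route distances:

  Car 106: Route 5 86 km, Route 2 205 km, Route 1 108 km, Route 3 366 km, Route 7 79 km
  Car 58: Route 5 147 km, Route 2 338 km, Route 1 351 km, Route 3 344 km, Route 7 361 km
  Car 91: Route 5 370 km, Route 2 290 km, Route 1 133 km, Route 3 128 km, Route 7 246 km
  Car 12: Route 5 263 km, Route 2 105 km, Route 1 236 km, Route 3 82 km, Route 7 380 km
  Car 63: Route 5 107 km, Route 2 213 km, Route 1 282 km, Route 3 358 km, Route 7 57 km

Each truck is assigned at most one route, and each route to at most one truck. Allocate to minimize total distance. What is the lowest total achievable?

Minimum total: 545 km

Optimal: Car 106→Route 1 (108 km), Car 58→Route 5 (147 km), Car 91→Route 3 (128 km), Car 12→Route 2 (105 km), Car 63→Route 7 (57 km) — total 108+147+128+105+57 = 545 km.
Row-greedy (each truck in turn takes its cheapest remaining route) gives 741 km, worse by 196.
Next-best assignment: Car 106→Route 2, Car 58→Route 5, Car 91→Route 1, Car 12→Route 3, Car 63→Route 7 = 624 km.
Swapping Car 63↔Car 58 (Car 63→Route 5 107 km, Car 58→Route 7 361 km) adds 264.
Every other assignment is strictly worse.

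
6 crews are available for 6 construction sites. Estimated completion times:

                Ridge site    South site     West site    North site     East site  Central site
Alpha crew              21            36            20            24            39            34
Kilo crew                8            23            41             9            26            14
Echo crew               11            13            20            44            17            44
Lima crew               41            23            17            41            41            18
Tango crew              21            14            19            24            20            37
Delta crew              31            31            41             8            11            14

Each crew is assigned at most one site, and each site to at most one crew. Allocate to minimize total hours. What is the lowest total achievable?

Min total: 83 hours

Optimal: Alpha crew→West site (20 hours), Kilo crew→North site (9 hours), Echo crew→Ridge site (11 hours), Lima crew→Central site (18 hours), Tango crew→South site (14 hours), Delta crew→East site (11 hours) — total 20+9+11+18+14+11 = 83 hours.
Row-greedy (each crew in turn takes its cheapest remaining site) gives 87 hours, worse by 4.
No other one-to-one assignment undercuts 83 hours.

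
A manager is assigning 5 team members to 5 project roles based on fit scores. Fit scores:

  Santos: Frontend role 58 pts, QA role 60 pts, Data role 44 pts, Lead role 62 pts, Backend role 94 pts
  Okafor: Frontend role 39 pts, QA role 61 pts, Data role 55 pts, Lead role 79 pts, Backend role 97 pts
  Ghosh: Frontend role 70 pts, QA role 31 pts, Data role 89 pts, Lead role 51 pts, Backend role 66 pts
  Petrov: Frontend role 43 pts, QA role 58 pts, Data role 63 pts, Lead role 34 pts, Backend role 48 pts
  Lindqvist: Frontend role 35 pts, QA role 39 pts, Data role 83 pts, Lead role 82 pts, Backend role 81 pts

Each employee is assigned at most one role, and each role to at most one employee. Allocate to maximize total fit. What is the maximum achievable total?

Optimal: Santos→Frontend role (58 pts), Okafor→Backend role (97 pts), Ghosh→Data role (89 pts), Petrov→QA role (58 pts), Lindqvist→Lead role (82 pts) — total 58+97+89+58+82 = 384 pts.
Row-greedy (each employee in turn takes its best remaining role) gives 355 pts, worse by 29.
Checked against all permutations: 384 pts is optimal.

Maximum total: 384 pts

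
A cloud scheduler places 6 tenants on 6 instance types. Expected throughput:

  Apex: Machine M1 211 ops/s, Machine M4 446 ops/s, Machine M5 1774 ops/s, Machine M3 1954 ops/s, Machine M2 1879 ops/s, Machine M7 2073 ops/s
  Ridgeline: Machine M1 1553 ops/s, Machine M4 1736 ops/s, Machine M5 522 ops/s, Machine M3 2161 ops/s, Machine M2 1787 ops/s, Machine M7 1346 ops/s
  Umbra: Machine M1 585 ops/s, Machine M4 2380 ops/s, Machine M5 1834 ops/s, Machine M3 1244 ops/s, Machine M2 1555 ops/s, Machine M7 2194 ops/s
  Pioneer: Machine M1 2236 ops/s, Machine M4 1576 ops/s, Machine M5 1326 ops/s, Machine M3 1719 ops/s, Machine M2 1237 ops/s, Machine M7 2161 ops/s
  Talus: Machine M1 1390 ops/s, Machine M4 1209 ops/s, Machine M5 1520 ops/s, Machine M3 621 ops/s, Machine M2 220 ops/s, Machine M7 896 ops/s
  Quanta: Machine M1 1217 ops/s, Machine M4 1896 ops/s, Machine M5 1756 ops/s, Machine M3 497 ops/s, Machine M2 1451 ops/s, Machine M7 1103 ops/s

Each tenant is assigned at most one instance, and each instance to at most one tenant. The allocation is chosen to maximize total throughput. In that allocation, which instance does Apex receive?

Apex receives Machine M2.

Optimal: Apex→Machine M2 (1879 ops/s), Ridgeline→Machine M3 (2161 ops/s), Umbra→Machine M7 (2194 ops/s), Pioneer→Machine M1 (2236 ops/s), Talus→Machine M5 (1520 ops/s), Quanta→Machine M4 (1896 ops/s) — total 1879+2161+2194+2236+1520+1896 = 11886 ops/s.
Row-greedy (each tenant in turn takes its best remaining instance) gives 11821 ops/s, worse by 65.
Next-best assignment: Apex→Machine M7, Ridgeline→Machine M3, Umbra→Machine M4, Pioneer→Machine M1, Talus→Machine M5, Quanta→Machine M2 = 11821 ops/s.
Apex's own top instance is Machine M7 (2073 ops/s), but forcing Apex→Machine M7 and reassigning the rest optimally gives only 11821 ops/s — worse by 65.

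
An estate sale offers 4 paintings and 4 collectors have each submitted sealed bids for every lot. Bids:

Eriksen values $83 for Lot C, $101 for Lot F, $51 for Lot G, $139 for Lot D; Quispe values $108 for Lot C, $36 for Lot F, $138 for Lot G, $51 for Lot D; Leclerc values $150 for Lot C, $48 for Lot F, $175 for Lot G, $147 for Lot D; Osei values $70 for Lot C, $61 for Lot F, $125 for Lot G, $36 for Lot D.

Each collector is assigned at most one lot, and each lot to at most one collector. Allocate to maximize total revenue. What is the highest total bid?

Treat this as an assignment problem: match each collector to one lot.
Optimal: Eriksen→Lot D ($139), Quispe→Lot G ($138), Leclerc→Lot C ($150), Osei→Lot F ($61) — total 139+138+150+61 = $488.
Max-entry greedy (repeatedly take the single best remaining cell) gives $483, worse by 5.
Next-best assignment: Eriksen→Lot D, Quispe→Lot C, Leclerc→Lot G, Osei→Lot F = $483.
Swapping Eriksen↔Leclerc (Eriksen→Lot C $83, Leclerc→Lot D $147) loses 59.
Every other assignment is strictly worse.

Maximum total: $488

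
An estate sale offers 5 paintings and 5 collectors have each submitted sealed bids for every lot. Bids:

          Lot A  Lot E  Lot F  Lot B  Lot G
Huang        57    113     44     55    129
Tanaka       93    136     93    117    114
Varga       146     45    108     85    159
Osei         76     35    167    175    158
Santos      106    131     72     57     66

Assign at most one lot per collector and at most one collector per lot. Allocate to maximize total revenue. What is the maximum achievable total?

This is a one-to-one assignment (maximum-weight bipartite matching).
Optimal: Huang→Lot G ($129), Tanaka→Lot B ($117), Varga→Lot A ($146), Osei→Lot F ($167), Santos→Lot E ($131) — total 129+117+146+167+131 = $690.
Row-greedy (each collector in turn takes its best remaining lot) gives $658, worse by 32.
Swapping Varga↔Osei (Varga→Lot F $108, Osei→Lot A $76) loses 129.

Maximum total: $690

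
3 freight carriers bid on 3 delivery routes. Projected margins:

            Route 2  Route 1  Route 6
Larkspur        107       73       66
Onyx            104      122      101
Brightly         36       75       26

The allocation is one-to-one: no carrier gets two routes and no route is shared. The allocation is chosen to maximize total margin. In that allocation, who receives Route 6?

Optimal: Larkspur→Route 2 ($107k), Onyx→Route 6 ($101k), Brightly→Route 1 ($75k) — total 107+101+75 = $283k.
Max-entry greedy (repeatedly take the single best remaining cell) gives $255k, worse by 28.
Next-best assignment: Larkspur→Route 2, Onyx→Route 1, Brightly→Route 6 = $255k.
Swapping Larkspur↔Onyx (Larkspur→Route 6 $66k, Onyx→Route 2 $104k) loses 38.
Every other assignment is strictly worse.
Onyx's own top route is Route 1 ($122k), but forcing Onyx→Route 1 and reassigning the rest optimally gives only $255k — worse by 28.

Onyx receives Route 6.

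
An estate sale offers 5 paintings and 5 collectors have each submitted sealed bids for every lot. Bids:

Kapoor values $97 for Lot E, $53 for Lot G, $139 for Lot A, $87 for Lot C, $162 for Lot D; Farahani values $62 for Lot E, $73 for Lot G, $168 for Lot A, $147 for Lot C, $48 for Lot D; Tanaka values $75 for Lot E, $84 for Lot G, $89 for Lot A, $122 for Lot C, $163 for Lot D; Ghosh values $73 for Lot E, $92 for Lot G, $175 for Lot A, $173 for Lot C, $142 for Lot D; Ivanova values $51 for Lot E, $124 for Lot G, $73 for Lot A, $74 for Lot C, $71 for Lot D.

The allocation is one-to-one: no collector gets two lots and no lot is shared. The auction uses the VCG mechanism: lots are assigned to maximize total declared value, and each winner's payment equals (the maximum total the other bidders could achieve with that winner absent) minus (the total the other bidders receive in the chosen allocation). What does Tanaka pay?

Tanaka pays $65.

Efficient allocation: Kapoor→Lot E ($97), Farahani→Lot A ($168), Tanaka→Lot D ($163), Ghosh→Lot C ($173), Ivanova→Lot G ($124); total welfare W = $725.
Tanaka receives Lot D at value $163, so the others get W − 163 = $562.
Without Tanaka: best allocation of the remaining 4 bidders over all 5 lots is Kapoor→Lot D ($162), Farahani→Lot A ($168), Ghosh→Lot C ($173), Ivanova→Lot G ($124), total $627.
VCG payment = (others' best without Tanaka) − (others' welfare with Tanaka) = 627 − 562 = $65.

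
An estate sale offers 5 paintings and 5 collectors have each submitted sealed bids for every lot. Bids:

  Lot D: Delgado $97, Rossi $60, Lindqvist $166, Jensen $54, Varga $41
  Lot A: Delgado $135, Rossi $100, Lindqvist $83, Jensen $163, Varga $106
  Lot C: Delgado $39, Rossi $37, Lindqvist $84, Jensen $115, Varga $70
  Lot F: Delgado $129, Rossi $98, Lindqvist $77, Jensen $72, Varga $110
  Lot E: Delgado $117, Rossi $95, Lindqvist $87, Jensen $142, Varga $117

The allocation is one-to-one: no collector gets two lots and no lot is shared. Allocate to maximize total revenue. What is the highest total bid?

Maximum total: $631

Optimal: Delgado→Lot A ($135), Rossi→Lot F ($98), Lindqvist→Lot D ($166), Jensen→Lot C ($115), Varga→Lot E ($117) — total 135+98+166+115+117 = $631.
Max-entry greedy (repeatedly take the single best remaining cell) gives $612, worse by 19.
Next-best assignment: Delgado→Lot F, Rossi→Lot A, Lindqvist→Lot D, Jensen→Lot C, Varga→Lot E = $627.
Swapping Rossi↔Varga (Rossi→Lot E $95, Varga→Lot F $110) loses 10.
Checked against all permutations: $631 is optimal.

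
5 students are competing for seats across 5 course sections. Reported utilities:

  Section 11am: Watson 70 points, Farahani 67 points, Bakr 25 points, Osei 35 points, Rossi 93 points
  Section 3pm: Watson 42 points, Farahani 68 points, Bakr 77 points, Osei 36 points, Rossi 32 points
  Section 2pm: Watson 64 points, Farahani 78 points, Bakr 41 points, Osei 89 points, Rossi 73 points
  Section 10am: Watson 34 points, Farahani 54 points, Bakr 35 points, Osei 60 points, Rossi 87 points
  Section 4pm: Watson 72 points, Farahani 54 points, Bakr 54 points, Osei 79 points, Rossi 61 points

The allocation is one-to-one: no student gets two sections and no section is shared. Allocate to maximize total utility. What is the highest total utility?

Optimal: Watson→Section 4pm (72 points), Farahani→Section 11am (67 points), Bakr→Section 3pm (77 points), Osei→Section 2pm (89 points), Rossi→Section 10am (87 points) — total 72+67+77+89+87 = 392 points.
Column-greedy (each section in turn goes to its best remaining student) gives 385 points, worse by 7.
Checked against all permutations: 392 points is optimal.

Maximum total: 392 points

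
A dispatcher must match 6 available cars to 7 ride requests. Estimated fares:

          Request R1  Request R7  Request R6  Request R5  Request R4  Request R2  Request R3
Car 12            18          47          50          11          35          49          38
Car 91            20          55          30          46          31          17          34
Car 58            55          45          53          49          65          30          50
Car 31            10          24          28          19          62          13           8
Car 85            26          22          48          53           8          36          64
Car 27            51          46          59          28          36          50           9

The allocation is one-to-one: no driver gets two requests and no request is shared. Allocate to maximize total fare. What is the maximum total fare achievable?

Treat this as an assignment problem: match each driver to one request.
Optimal: Car 12→Request R2 ($49), Car 91→Request R7 ($55), Car 58→Request R1 ($55), Car 31→Request R4 ($62), Car 85→Request R3 ($64), Car 27→Request R6 ($59) — total 49+55+55+62+64+59 = $344.
Next-best assignment: Car 12→Request R2, Car 91→Request R7, Car 58→Request R5, Car 31→Request R4, Car 85→Request R3, Car 27→Request R6 = $338.

Maximum total: $344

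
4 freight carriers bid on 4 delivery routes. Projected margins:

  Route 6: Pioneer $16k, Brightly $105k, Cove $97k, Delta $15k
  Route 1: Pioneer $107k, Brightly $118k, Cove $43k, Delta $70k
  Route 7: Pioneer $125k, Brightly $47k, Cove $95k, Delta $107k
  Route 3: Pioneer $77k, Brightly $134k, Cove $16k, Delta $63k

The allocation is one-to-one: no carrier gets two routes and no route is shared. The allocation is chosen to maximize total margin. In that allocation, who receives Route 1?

This is the linear assignment problem.
Optimal: Pioneer→Route 1 ($107k), Brightly→Route 3 ($134k), Cove→Route 6 ($97k), Delta→Route 7 ($107k) — total 107+134+97+107 = $445k.
Next-best assignment: Pioneer→Route 7, Brightly→Route 3, Cove→Route 6, Delta→Route 1 = $426k.
Pioneer's own top route is Route 7 ($125k), but forcing Pioneer→Route 7 and reassigning the rest optimally gives only $426k — worse by 19.

Pioneer receives Route 1.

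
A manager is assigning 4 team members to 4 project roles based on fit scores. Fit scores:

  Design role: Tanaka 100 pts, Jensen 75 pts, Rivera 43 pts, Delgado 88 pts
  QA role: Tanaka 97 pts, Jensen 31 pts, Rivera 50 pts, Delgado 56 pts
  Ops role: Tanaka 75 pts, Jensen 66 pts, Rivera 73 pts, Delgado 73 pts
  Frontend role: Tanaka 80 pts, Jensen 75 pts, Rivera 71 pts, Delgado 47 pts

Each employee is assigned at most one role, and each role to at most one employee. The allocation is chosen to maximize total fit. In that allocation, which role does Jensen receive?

Optimal: Tanaka→QA role (97 pts), Jensen→Frontend role (75 pts), Rivera→Ops role (73 pts), Delgado→Design role (88 pts) — total 97+75+73+88 = 333 pts.
Max-entry greedy (repeatedly take the single best remaining cell) gives 304 pts, worse by 29.
Next-best assignment: Tanaka→QA role, Jensen→Ops role, Rivera→Frontend role, Delgado→Design role = 322 pts.
Jensen's own top role is Design role (75 pts), but forcing Jensen→Design role and reassigning the rest optimally gives only 316 pts — worse by 17.

Jensen receives Frontend role.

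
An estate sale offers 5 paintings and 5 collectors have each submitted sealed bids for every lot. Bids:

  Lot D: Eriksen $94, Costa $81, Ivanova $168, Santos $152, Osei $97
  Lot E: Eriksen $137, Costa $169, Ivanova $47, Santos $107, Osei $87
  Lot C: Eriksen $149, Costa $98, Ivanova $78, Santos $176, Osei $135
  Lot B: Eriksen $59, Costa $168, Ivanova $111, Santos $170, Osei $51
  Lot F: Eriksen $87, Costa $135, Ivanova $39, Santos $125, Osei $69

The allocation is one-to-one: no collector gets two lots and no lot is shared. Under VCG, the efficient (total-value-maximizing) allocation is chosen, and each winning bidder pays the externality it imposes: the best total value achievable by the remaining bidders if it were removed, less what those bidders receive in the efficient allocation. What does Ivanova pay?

Ivanova pays $15.

Efficient allocation: Eriksen→Lot E ($137), Costa→Lot F ($135), Ivanova→Lot D ($168), Santos→Lot B ($170), Osei→Lot C ($135); total welfare W = $745.
Ivanova receives Lot D at value $168, so the others get W − 168 = $577.
Without Ivanova: best allocation of the remaining 4 bidders over all 5 lots is Eriksen→Lot E ($137), Costa→Lot B ($168), Santos→Lot D ($152), Osei→Lot C ($135), total $592.
VCG payment = (others' best without Ivanova) − (others' welfare with Ivanova) = 592 − 577 = $15.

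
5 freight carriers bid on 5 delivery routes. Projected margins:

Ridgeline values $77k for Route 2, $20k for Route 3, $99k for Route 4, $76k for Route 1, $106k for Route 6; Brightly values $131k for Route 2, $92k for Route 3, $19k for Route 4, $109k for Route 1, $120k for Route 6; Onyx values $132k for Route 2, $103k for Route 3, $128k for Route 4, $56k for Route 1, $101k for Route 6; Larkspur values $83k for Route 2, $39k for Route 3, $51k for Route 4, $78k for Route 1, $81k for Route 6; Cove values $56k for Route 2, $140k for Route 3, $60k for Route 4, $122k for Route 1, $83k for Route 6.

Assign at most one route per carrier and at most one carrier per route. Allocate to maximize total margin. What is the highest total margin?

Maximum total: $583k

Optimal: Ridgeline→Route 6 ($106k), Brightly→Route 2 ($131k), Onyx→Route 4 ($128k), Larkspur→Route 1 ($78k), Cove→Route 3 ($140k) — total 106+131+128+78+140 = $583k.
Column-greedy (each route in turn goes to its best remaining carrier) gives $561k, worse by 22.
Swapping Onyx↔Ridgeline (Onyx→Route 6 $101k, Ridgeline→Route 4 $99k) loses 34.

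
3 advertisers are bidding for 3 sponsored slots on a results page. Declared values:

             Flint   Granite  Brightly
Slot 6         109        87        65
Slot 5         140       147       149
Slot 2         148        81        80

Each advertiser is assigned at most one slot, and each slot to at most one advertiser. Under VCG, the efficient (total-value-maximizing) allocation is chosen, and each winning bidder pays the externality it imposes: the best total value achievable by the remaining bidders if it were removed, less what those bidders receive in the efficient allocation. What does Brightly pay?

Brightly pays $60.

Efficient allocation: Flint→Slot 2 ($148), Granite→Slot 6 ($87), Brightly→Slot 5 ($149); total welfare W = $384.
Brightly receives Slot 5 at value $149, so the others get W − 149 = $235.
Without Brightly: best allocation of the remaining 2 bidders over all 3 slots is Flint→Slot 2 ($148), Granite→Slot 5 ($147), total $295.
VCG payment = (others' best without Brightly) − (others' welfare with Brightly) = 295 − 235 = $60.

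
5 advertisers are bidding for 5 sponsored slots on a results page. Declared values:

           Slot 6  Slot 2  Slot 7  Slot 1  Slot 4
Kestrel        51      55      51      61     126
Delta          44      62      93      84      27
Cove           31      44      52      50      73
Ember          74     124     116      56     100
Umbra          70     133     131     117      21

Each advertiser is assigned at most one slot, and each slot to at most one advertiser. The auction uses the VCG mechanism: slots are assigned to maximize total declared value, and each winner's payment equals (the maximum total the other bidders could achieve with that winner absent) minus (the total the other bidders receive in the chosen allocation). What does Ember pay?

Efficient allocation: Kestrel→Slot 4 ($126), Delta→Slot 1 ($84), Cove→Slot 6 ($31), Ember→Slot 2 ($124), Umbra→Slot 7 ($131); total welfare W = $496.
Ember receives Slot 2 at value $124, so the others get W − 124 = $372.
Without Ember: best allocation of the remaining 4 bidders over all 5 slots is Kestrel→Slot 4 ($126), Delta→Slot 7 ($93), Cove→Slot 1 ($50), Umbra→Slot 2 ($133), total $402.
VCG payment = (others' best without Ember) − (others' welfare with Ember) = 402 − 372 = $30.

Ember pays $30.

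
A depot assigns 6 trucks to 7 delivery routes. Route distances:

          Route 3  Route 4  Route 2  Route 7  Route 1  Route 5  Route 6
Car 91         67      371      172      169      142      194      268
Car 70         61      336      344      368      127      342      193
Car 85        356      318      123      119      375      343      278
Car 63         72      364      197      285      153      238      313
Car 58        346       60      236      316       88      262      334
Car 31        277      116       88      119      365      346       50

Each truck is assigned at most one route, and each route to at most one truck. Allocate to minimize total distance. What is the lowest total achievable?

Optimal: Car 91→Route 2 (172 km), Car 70→Route 1 (127 km), Car 85→Route 7 (119 km), Car 63→Route 3 (72 km), Car 58→Route 4 (60 km), Car 31→Route 6 (50 km) — total 172+127+119+72+60+50 = 600 km.
Row-greedy (each truck in turn takes its cheapest remaining route) gives 620 km, worse by 20.
Next-best assignment: Car 91→Route 7, Car 70→Route 1, Car 85→Route 2, Car 63→Route 3, Car 58→Route 4, Car 31→Route 6 = 601 km.

Min total: 600 km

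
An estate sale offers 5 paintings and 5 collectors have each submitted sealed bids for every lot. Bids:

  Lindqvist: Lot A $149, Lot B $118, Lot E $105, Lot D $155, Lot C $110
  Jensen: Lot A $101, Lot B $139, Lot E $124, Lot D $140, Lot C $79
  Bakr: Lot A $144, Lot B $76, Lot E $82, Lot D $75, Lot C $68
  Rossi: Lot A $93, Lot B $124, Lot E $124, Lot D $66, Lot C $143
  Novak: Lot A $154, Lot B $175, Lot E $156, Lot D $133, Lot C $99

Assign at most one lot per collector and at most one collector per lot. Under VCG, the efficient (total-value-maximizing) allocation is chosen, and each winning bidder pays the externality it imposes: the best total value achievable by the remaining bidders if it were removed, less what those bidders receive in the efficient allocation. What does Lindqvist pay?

Efficient allocation: Lindqvist→Lot D ($155), Jensen→Lot E ($124), Bakr→Lot A ($144), Rossi→Lot C ($143), Novak→Lot B ($175); total welfare W = $741.
Lindqvist receives Lot D at value $155, so the others get W − 155 = $586.
Without Lindqvist: best allocation of the remaining 4 bidders over all 5 lots is Jensen→Lot D ($140), Bakr→Lot A ($144), Rossi→Lot C ($143), Novak→Lot B ($175), total $602.
VCG payment = (others' best without Lindqvist) − (others' welfare with Lindqvist) = 602 − 586 = $16.

Lindqvist pays $16.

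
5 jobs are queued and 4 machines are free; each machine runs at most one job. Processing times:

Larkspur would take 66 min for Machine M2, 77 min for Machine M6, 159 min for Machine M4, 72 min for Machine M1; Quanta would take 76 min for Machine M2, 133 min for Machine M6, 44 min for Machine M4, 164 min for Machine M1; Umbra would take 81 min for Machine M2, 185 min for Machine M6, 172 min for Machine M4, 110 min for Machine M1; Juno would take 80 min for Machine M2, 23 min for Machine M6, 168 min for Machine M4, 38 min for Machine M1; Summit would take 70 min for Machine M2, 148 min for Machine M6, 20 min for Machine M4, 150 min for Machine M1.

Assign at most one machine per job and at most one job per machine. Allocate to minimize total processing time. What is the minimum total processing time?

Optimal: Quanta→Machine M2 (76 min), Juno→Machine M6 (23 min), Summit→Machine M4 (20 min), Larkspur→Machine M1 (72 min) — total 76+23+20+72 = 191 min.
Column-greedy (each machine in turn goes to its cheapest remaining job) gives 219 min, worse by 28.
Next-best assignment: Umbra→Machine M2, Juno→Machine M6, Summit→Machine M4, Larkspur→Machine M1 = 196 min.
Swapping Juno↔Larkspur (Juno→Machine M1 38 min, Larkspur→Machine M6 77 min) adds 20.
Every other assignment is strictly worse.

Min total: 191 min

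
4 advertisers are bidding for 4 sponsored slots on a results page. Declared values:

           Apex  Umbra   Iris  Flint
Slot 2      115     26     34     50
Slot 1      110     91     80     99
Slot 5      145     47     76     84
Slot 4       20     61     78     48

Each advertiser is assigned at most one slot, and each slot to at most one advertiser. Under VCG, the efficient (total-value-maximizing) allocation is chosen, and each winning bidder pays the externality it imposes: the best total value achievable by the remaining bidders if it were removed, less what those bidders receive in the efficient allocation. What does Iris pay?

Iris pays $15.

Efficient allocation: Apex→Slot 2 ($115), Umbra→Slot 1 ($91), Iris→Slot 4 ($78), Flint→Slot 5 ($84); total welfare W = $368.
Iris receives Slot 4 at value $78, so the others get W − 78 = $290.
Without Iris: best allocation of the remaining 3 bidders over all 4 slots is Apex→Slot 5 ($145), Umbra→Slot 4 ($61), Flint→Slot 1 ($99), total $305.
VCG payment = (others' best without Iris) − (others' welfare with Iris) = 305 − 290 = $15.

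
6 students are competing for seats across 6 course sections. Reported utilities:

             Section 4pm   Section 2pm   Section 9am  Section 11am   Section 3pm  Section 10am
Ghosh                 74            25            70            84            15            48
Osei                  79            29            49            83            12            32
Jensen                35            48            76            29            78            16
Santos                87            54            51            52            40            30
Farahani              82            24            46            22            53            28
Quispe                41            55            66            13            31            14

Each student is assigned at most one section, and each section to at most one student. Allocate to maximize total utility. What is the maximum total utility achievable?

This is a one-to-one assignment (maximum-weight bipartite matching).
Optimal: Ghosh→Section 10am (48 points), Osei→Section 11am (83 points), Jensen→Section 3pm (78 points), Santos→Section 2pm (54 points), Farahani→Section 4pm (82 points), Quispe→Section 9am (66 points) — total 48+83+78+54+82+66 = 411 points.
Column-greedy (each section in turn goes to its best remaining student) gives 387 points, worse by 24.
Next-best assignment: Ghosh→Section 10am, Osei→Section 11am, Jensen→Section 9am, Santos→Section 4pm, Farahani→Section 3pm, Quispe→Section 2pm = 402 points.

Max total: 411 points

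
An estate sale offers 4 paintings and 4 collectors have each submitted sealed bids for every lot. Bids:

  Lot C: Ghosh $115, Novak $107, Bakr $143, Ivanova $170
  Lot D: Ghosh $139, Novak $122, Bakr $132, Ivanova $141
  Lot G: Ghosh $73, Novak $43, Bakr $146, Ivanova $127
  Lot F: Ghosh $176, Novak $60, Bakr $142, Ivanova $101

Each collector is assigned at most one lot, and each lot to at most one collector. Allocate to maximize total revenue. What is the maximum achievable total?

Maximum total: $614

This is the linear assignment problem.
Optimal: Ghosh→Lot F ($176), Novak→Lot D ($122), Bakr→Lot G ($146), Ivanova→Lot C ($170) — total 176+122+146+170 = $614.
Column-greedy (each lot in turn goes to its best remaining collector) gives $515, worse by 99.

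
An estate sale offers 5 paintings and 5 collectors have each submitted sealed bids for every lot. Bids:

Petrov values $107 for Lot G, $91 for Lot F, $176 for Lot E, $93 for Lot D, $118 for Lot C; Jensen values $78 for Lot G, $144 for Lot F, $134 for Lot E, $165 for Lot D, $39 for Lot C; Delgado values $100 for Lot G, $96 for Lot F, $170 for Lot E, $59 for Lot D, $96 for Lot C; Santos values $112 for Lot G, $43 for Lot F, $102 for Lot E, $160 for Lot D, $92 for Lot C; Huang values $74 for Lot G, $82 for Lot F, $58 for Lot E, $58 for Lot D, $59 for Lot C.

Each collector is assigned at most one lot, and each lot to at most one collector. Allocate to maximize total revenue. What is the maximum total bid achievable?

Max total: $666

Optimal: Petrov→Lot C ($118), Jensen→Lot F ($144), Delgado→Lot E ($170), Santos→Lot D ($160), Huang→Lot G ($74) — total 118+144+170+160+74 = $666.
No other one-to-one assignment exceeds $666.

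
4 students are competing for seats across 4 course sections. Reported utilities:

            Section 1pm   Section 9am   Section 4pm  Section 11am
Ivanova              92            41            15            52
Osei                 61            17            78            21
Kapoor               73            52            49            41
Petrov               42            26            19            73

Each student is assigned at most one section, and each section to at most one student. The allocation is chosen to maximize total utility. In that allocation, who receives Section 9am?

Kapoor receives Section 9am.

Treat this as an assignment problem: match each student to one section.
Optimal: Ivanova→Section 1pm (92 points), Osei→Section 4pm (78 points), Kapoor→Section 9am (52 points), Petrov→Section 11am (73 points) — total 92+78+52+73 = 295 points.
Next-best assignment: Ivanova→Section 9am, Osei→Section 4pm, Kapoor→Section 1pm, Petrov→Section 11am = 265 points.
Every other assignment is strictly worse.
Kapoor's own top section is Section 1pm (73 points), but forcing Kapoor→Section 1pm and reassigning the rest optimally gives only 265 points — worse by 30.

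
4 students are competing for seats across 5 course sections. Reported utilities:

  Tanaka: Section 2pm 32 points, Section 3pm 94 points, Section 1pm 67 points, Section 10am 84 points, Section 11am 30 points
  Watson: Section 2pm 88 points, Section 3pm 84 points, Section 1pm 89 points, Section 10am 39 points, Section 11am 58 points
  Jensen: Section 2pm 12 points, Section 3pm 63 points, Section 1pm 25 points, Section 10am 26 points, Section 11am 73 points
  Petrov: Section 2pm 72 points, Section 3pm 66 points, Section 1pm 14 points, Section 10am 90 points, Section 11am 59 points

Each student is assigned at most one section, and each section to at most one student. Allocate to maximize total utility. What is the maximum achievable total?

Max total: 346 points

Optimal: Tanaka→Section 3pm (94 points), Watson→Section 1pm (89 points), Jensen→Section 11am (73 points), Petrov→Section 10am (90 points) — total 94+89+73+90 = 346 points.
Next-best assignment: Tanaka→Section 3pm, Watson→Section 2pm, Jensen→Section 11am, Petrov→Section 10am = 345 points.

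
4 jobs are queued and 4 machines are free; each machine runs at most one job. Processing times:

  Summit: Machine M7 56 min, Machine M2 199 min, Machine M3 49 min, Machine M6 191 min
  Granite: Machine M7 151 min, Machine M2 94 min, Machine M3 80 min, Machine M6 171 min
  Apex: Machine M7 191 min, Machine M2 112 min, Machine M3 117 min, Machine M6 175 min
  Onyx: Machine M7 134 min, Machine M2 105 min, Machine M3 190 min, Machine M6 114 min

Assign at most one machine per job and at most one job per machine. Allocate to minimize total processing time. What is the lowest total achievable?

Minimum total: 362 min

This is a one-to-one assignment (minimum-cost bipartite matching).
Optimal: Summit→Machine M7 (56 min), Granite→Machine M3 (80 min), Apex→Machine M2 (112 min), Onyx→Machine M6 (114 min) — total 56+80+112+114 = 362 min.
Row-greedy (each job in turn takes its cheapest remaining machine) gives 452 min, worse by 90.
Next-best assignment: Summit→Machine M7, Granite→Machine M2, Apex→Machine M3, Onyx→Machine M6 = 381 min.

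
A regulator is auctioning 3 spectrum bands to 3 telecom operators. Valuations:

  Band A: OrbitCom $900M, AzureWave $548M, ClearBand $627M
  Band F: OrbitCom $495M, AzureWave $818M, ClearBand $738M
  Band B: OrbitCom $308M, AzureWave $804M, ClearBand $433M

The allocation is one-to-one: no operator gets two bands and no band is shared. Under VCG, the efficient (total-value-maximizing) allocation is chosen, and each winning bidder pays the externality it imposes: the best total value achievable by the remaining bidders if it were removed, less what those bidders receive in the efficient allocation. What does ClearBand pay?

Efficient allocation: OrbitCom→Band A ($900M), AzureWave→Band B ($804M), ClearBand→Band F ($738M); total welfare W = $2442M.
ClearBand receives Band F at value $738M, so the others get W − 738 = $1704M.
Without ClearBand: best allocation of the remaining 2 bidders over all 3 bands is OrbitCom→Band A ($900M), AzureWave→Band F ($818M), total $1718M.
VCG payment = (others' best without ClearBand) − (others' welfare with ClearBand) = 1718 − 1704 = $14M.

ClearBand pays $14M.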